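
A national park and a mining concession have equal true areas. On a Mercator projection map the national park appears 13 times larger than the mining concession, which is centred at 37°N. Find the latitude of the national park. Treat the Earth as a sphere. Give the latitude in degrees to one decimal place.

Mercator areal scale is sec²φ, so apparent-area ratio = sec²φ₁ / sec²φ₂ = cos²φ₂ / cos²φ₁.
cos²φ₂ / cos²φ₁ = 13  ⇒  cos φ₁ = cos 37° / √13 = 0.7986/3.606 = 0.2215.
φ₁ = arccos(0.2215) ≈ 77.2°.

77.2°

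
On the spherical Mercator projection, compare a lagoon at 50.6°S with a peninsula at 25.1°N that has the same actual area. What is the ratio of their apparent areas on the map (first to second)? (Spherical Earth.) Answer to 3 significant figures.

On Mercator, area is exaggerated by sec²φ = 1/cos²φ.
At 50.6°: sec²(50.6°) = 1/0.6347² = 2.482.
At 25.1°: sec²(25.1°) = 1/0.9056² = 1.219.
Ratio = 2.482/1.219 = cos²(25.1°)/cos²(50.6°) ≈ 2.04.

2.04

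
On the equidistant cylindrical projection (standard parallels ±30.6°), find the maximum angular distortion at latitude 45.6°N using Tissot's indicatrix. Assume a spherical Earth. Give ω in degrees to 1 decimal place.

With standard parallel φ₀ = 30.6°, the equirectangular projection gives x = Rλ cos φ₀, y = Rφ, so h = 1 and k = cos 30.6° / cos φ.
At 45.6°: h = 1.000, k = 1.230; principal scales a = 1.230, b = 1.000.
sin(ω/2) = (a − b)/(a + b) = 0.2302/2.230 = 0.1032, so ω = 2 arcsin(0.1032) ≈ 11.9°.

11.9°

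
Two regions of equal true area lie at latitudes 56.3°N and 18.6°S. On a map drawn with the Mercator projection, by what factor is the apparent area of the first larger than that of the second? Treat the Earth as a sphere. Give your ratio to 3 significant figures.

On Mercator, area is exaggerated by sec²φ = 1/cos²φ.
At 56.3°: sec²(56.3°) = 1/0.5548² = 3.248.
At 18.6°: sec²(18.6°) = 1/0.9478² = 1.113.
Ratio = 3.248/1.113 = cos²(18.6°)/cos²(56.3°) ≈ 2.92.

2.92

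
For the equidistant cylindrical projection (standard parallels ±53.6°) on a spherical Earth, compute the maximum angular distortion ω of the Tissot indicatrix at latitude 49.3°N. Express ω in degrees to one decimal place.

With standard parallel φ₀ = 53.6°, the equirectangular projection gives x = Rλ cos φ₀, y = Rφ, so h = 1 and k = cos 53.6° / cos φ.
At 49.3°: h = 1.000, k = 0.9100; principal scales a = 1.000, b = 0.9100.
sin(ω/2) = (a − b)/(a + b) = 0.08999/1.910 = 0.04711, so ω = 2 arcsin(0.04711) ≈ 5.4°.

5.4°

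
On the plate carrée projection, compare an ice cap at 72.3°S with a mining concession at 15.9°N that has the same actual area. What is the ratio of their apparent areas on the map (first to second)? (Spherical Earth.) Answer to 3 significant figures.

Plate carrée maps x = Rλ, y = Rφ. The meridian scale is h = 1 and the parallel scale is k = 1/cos φ = sec φ.
Areal scale at 72.3°: h·k = 1.000 × 3.289 = 3.289.
Areal scale at 15.9°: h·k = 1.000 × 1.040 = 1.040.
Ratio = 3.289/1.040 ≈ 3.16.

3.16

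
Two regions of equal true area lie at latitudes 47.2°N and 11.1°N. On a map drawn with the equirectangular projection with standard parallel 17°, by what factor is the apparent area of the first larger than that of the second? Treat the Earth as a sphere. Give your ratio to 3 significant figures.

1.44

In the equirectangular projection with standard parallel φ₀ = 17° (x = Rλ cos φ₀, y = Rφ), meridians are true-scale (h = 1) and the parallel scale is k = cos φ₀ / cos φ.
Areal scale at 47.2°: h·k = 1.000 × 1.407 = 1.407.
Areal scale at 11.1°: h·k = 1.000 × 0.9745 = 0.9745.
Ratio = 1.407/0.9745 ≈ 1.44.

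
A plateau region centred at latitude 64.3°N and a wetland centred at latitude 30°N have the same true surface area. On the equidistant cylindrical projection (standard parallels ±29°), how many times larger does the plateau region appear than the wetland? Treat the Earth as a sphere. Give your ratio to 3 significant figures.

2.00

The equidistant cylindrical projection with φ₀ = 29° has h = 1 (meridians true) and k = cos φ₀ / cos φ along parallels.
Areal scale at 64.3°: h·k = 1.000 × 2.017 = 2.017.
Areal scale at 30°: h·k = 1.000 × 1.010 = 1.010.
Ratio = 2.017/1.010 ≈ 2.00.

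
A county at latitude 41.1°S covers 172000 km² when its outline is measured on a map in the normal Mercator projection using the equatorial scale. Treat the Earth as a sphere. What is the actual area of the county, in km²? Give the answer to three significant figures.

For Mercator, h = k = sec φ (a conformal cylindrical projection has a single point scale, 1/cos φ).
Areal scale = k² = sec²φ = 1/cos²(41.1°) = 1/0.7536² = 1.761.
True area = apparent / (areal scale) = 172000 / 1.761 ≈ 97700 km².

97700 km²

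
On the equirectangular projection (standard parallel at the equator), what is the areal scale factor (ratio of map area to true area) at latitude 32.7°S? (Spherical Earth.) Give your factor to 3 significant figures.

For the equirectangular projection with φ₀ = 0 (plate carrée), h = 1 along meridians and k = sec φ along parallels.
Areal scale = h·k = 1 × sec φ; at 32.7°, h = 1.000, k = 1.188, so h·k = 1.188.

1.19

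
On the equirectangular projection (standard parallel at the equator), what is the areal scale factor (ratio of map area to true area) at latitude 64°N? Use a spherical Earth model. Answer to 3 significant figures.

2.28

For the equirectangular projection with φ₀ = 0 (plate carrée), h = 1 along meridians and k = sec φ along parallels.
Areal scale = h·k = 1 × sec φ; at 64°, h = 1.000, k = 2.281, so h·k = 2.281.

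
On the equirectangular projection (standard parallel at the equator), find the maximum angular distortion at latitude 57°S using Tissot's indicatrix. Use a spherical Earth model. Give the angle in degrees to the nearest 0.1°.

Plate carrée maps x = Rλ, y = Rφ. The meridian scale is h = 1 and the parallel scale is k = 1/cos φ = sec φ.
At 57°: h = 1.000, k = 1.836; principal scales a = 1.836, b = 1.000.
sin(ω/2) = (a − b)/(a + b) = 0.8361/2.836 = 0.2948, so ω = 2 arcsin(0.2948) ≈ 34.3°.

34.3°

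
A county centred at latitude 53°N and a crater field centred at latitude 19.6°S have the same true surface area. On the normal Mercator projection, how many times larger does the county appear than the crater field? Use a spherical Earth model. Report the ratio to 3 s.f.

2.45

Mercator is conformal with k = sec φ, so areal scale = k² = sec²φ.
At 53°: sec²(53°) = 1/0.6018² = 2.761.
At 19.6°: sec²(19.6°) = 1/0.9421² = 1.127.
Ratio = 2.761/1.127 = cos²(19.6°)/cos²(53°) ≈ 2.45.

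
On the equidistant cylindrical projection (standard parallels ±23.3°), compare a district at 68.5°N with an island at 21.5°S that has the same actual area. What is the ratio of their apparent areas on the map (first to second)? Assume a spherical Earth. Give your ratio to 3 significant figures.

2.54

The equidistant cylindrical projection with φ₀ = 23.3° has h = 1 (meridians true) and k = cos φ₀ / cos φ along parallels.
Areal scale at 68.5°: h·k = 1.000 × 2.506 = 2.506.
Areal scale at 21.5°: h·k = 1.000 × 0.9871 = 0.9871.
Ratio = 2.506/0.9871 ≈ 2.54.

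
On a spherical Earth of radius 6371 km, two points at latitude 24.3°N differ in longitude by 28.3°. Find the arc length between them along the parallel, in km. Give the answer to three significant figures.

Arc length along a parallel = R cos φ · Δλ (with Δλ in radians).
= 6371 × cos 24.3° × (28.3° × π/180) = 6371 × 0.9114 × 0.4939 ≈ 2870 km.

2870 km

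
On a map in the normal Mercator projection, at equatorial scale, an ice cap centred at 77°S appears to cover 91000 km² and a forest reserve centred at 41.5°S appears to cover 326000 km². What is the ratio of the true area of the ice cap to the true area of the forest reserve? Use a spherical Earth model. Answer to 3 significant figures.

0.0252

On Mercator the areal scale is sec²φ, so true area = apparent × cos²φ.
True area of ice cap: 91000 × cos²(77°) = 91000 × 0.05060 = 4605 km².
True area of forest reserve: 326000 × cos²(41.5°) = 326000 × 0.5609 = 182900 km².
Ratio = 4605 / 182900 ≈ 0.0252.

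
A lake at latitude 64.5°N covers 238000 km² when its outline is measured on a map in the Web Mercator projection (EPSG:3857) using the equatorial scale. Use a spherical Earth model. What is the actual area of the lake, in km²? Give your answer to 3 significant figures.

The Mercator projection is conformal; its linear scale factor is the same in every direction and equals sec φ = 1/cos φ.
Areal scale = k² = sec²φ = 1/cos²(64.5°) = 1/0.4305² = 5.395.
True area = apparent / (areal scale) = 238000 / 5.395 ≈ 44100 km².

44100 km²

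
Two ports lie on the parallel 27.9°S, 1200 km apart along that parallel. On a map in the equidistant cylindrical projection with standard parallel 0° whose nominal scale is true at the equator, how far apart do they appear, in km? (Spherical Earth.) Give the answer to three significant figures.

1360 km

For the equirectangular projection with φ₀ = 0 (plate carrée), h = 1 along meridians and k = sec φ along parallels.
Along the parallel, k = sec 27.9° = 1/0.8838 = 1.132.
Map distance = 1200 × 1.132 ≈ 1360 km.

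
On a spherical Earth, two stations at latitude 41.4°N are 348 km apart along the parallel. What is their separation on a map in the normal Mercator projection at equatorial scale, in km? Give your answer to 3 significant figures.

464 km

The Mercator projection is conformal; its linear scale factor is the same in every direction and equals sec φ = 1/cos φ.
Along the parallel, k = sec 41.4° = 1/0.7501 = 1.333.
Map distance = 348 × 1.333 ≈ 464 km.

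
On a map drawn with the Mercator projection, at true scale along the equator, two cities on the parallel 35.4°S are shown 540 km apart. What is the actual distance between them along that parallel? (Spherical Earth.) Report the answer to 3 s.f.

For Mercator, h = k = sec φ (a conformal cylindrical projection has a single point scale, 1/cos φ).
Along the parallel at 35.4°, map distances are exaggerated by k = sec 35.4° = 1.227.
True distance = 540 / 1.227 = 540 × cos 35.4° ≈ 440 km.

440 km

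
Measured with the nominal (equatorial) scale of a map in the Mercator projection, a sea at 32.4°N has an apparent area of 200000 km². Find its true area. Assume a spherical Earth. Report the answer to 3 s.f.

For Mercator, h = k = sec φ (a conformal cylindrical projection has a single point scale, 1/cos φ).
Areal scale = k² = sec²φ = 1/cos²(32.4°) = 1/0.8443² = 1.403.
True area = apparent / (areal scale) = 200000 / 1.403 ≈ 143000 km².

143000 km²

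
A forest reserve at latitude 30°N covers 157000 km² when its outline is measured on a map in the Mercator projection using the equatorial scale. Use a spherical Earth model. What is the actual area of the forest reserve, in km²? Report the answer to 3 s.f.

118000 km²

The Mercator projection is conformal; its linear scale factor is the same in every direction and equals sec φ = 1/cos φ.
Areal scale = k² = sec²φ = 1/cos²(30°) = 1/0.8660² = 1.333.
True area = apparent / (areal scale) = 157000 / 1.333 ≈ 118000 km².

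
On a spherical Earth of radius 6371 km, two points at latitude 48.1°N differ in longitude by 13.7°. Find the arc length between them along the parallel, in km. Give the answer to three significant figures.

1020 km

Arc length along a parallel = R cos φ · Δλ (with Δλ in radians).
= 6371 × cos 48.1° × (13.7° × π/180) = 6371 × 0.6678 × 0.2391 ≈ 1020 km.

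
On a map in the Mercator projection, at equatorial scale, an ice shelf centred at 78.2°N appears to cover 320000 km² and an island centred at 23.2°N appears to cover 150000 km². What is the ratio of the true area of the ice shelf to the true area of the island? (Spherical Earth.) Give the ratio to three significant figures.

Since Mercator area scale is 1/cos²φ, the true area equals the apparent area multiplied by cos²φ.
True area of ice shelf: 320000 × cos²(78.2°) = 320000 × 0.04182 = 13380 km².
True area of island: 150000 × cos²(23.2°) = 150000 × 0.8448 = 126700 km².
Ratio = 13380 / 126700 ≈ 0.106.

0.106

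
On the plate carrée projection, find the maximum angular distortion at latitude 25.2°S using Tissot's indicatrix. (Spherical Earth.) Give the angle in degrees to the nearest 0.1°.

Plate carrée maps x = Rλ, y = Rφ. The meridian scale is h = 1 and the parallel scale is k = 1/cos φ = sec φ.
At 25.2°: h = 1.000, k = 1.105; principal scales a = 1.105, b = 1.000.
sin(ω/2) = (a − b)/(a + b) = 0.1052/2.105 = 0.04996, so ω = 2 arcsin(0.04996) ≈ 5.7°.

5.7°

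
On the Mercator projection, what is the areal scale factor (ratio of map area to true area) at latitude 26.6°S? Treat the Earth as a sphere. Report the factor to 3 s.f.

The Mercator projection is conformal; its linear scale factor is the same in every direction and equals sec φ = 1/cos φ.
Areal scale = k² = sec²φ = 1/cos²(26.6°) = 1/0.8942² = 1.251.

1.25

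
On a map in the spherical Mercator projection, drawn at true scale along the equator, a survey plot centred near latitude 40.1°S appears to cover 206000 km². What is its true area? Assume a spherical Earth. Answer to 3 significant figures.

121000 km²

For Mercator, h = k = sec φ (a conformal cylindrical projection has a single point scale, 1/cos φ).
Areal scale = k² = sec²φ = 1/cos²(40.1°) = 1/0.7649² = 1.709.
True area = apparent / (areal scale) = 206000 / 1.709 ≈ 121000 km².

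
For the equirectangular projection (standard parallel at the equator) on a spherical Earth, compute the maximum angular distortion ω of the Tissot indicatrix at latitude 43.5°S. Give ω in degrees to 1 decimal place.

18.3°

Plate carrée maps x = Rλ, y = Rφ. The meridian scale is h = 1 and the parallel scale is k = 1/cos φ = sec φ.
At 43.5°: h = 1.000, k = 1.379; principal scales a = 1.379, b = 1.000.
sin(ω/2) = (a − b)/(a + b) = 0.3786/2.379 = 0.1592, so ω = 2 arcsin(0.1592) ≈ 18.3°.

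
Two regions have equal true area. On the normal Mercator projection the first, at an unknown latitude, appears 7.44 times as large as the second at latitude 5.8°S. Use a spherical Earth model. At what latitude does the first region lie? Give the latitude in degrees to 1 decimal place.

68.6°

For equal true areas on Mercator, apparent areas scale as sec²φ, so the ratio is cos²φ₂ / cos²φ₁.
cos²φ₂ / cos²φ₁ = 7.44  ⇒  cos φ₁ = cos 5.8° / √7.44 = 0.9949/2.728 = 0.3647.
φ₁ = arccos(0.3647) ≈ 68.6°.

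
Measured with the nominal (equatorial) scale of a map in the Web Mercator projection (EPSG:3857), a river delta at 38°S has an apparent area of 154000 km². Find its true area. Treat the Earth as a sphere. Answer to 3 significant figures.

95600 km²

The Mercator projection is conformal; its linear scale factor is the same in every direction and equals sec φ = 1/cos φ.
Areal scale = k² = sec²φ = 1/cos²(38°) = 1/0.7880² = 1.610.
True area = apparent / (areal scale) = 154000 / 1.610 ≈ 95600 km².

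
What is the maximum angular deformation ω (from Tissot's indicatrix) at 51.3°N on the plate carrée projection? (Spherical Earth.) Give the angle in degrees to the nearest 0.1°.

For the equirectangular projection with φ₀ = 0 (plate carrée), h = 1 along meridians and k = sec φ along parallels.
At 51.3°: h = 1.000, k = 1.599; principal scales a = 1.599, b = 1.000.
sin(ω/2) = (a − b)/(a + b) = 0.5994/2.599 = 0.2306, so ω = 2 arcsin(0.2306) ≈ 26.7°.

26.7°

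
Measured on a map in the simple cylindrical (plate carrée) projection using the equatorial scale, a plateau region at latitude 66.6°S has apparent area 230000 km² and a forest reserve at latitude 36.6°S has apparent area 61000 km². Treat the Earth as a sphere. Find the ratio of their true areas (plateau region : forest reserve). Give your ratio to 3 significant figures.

1.87

Plate carrée has h = 1 and k = sec φ, giving areal scale sec φ; true area = (apparent area) · cos φ.
True area of plateau region: 230000 × cos(66.6°) = 230000 × 0.3971 = 91340 km².
True area of forest reserve: 61000 × cos(36.6°) = 61000 × 0.8028 = 48970 km².
Ratio = 91340 / 48970 ≈ 1.87.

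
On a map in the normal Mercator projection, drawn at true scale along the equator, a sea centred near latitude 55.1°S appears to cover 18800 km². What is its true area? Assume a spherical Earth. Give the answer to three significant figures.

For Mercator, h = k = sec φ (a conformal cylindrical projection has a single point scale, 1/cos φ).
Areal scale = k² = sec²φ = 1/cos²(55.1°) = 1/0.5721² = 3.055.
True area = apparent / (areal scale) = 18800 / 3.055 ≈ 6150 km².

6150 km²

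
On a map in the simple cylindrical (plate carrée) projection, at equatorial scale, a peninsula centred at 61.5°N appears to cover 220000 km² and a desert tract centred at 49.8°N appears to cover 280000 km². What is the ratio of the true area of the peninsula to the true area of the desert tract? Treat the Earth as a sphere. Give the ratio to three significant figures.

0.581

On the plate carrée, areal scale = h·k = 1 × sec φ, so true area = apparent × cos φ.
True area of peninsula: 220000 × cos(61.5°) = 220000 × 0.4772 = 105000 km².
True area of desert tract: 280000 × cos(49.8°) = 280000 × 0.6455 = 180700 km².
Ratio = 105000 / 180700 ≈ 0.581.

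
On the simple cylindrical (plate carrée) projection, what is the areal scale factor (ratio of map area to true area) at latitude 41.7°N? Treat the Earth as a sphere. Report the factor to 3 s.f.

In the plate carrée (x = Rλ, y = Rφ), meridians are true-scale (h = 1) and parallels are stretched by k = sec φ.
Areal scale = h·k = 1 × sec φ; at 41.7°, h = 1.000, k = 1.339, so h·k = 1.339.

1.34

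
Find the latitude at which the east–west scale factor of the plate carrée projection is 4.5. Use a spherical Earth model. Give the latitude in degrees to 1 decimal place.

Plate carrée: h = 1, k = sec φ along parallels.
sec φ = 4.5  ⇒  cos φ = 0.2222  ⇒  φ ≈ 77.2°.

77.2°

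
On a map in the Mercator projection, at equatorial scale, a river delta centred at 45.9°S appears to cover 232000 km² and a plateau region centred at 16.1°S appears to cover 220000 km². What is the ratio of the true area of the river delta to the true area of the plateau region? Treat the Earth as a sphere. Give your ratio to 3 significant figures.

Mercator's areal exaggeration is sec²φ; hence true area = (apparent area) · cos²φ.
True area of river delta: 232000 × cos²(45.9°) = 232000 × 0.4843 = 112400 km².
True area of plateau region: 220000 × cos²(16.1°) = 220000 × 0.9231 = 203100 km².
Ratio = 112400 / 203100 ≈ 0.553.

0.553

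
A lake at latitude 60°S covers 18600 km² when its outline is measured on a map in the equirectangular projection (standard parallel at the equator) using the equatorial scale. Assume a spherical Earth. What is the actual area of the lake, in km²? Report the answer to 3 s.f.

9300 km²

Plate carrée maps x = Rλ, y = Rφ. The meridian scale is h = 1 and the parallel scale is k = 1/cos φ = sec φ.
Areal scale = h·k = 1 × sec φ; at 60°, h = 1.000, k = 2.000, so h·k = 2.000.
True area = apparent / (areal scale) = 18600 / 2.000 ≈ 9300 km².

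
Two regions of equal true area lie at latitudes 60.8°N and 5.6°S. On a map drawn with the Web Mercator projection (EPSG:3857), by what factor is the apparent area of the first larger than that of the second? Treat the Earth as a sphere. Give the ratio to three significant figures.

4.16

On Mercator, area is exaggerated by sec²φ = 1/cos²φ.
At 60.8°: sec²(60.8°) = 1/0.4879² = 4.202.
At 5.6°: sec²(5.6°) = 1/0.9952² = 1.010.
Ratio = 4.202/1.010 = cos²(5.6°)/cos²(60.8°) ≈ 4.16.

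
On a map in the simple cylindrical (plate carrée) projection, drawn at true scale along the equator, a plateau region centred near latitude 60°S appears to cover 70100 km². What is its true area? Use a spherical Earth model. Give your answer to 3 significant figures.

35100 km²

Plate carrée maps x = Rλ, y = Rφ. The meridian scale is h = 1 and the parallel scale is k = 1/cos φ = sec φ.
Areal scale = h·k = 1 × sec φ; at 60°, h = 1.000, k = 2.000, so h·k = 2.000.
True area = apparent / (areal scale) = 70100 / 2.000 ≈ 35100 km².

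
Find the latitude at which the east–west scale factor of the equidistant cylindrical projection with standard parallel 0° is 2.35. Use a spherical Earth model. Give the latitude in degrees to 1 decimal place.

Plate carrée: h = 1, k = sec φ along parallels.
sec φ = 2.35  ⇒  cos φ = 0.4255  ⇒  φ ≈ 64.8°.

64.8°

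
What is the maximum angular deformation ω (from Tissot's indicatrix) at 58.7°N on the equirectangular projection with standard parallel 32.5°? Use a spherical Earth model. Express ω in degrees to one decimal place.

In the equirectangular projection with standard parallel φ₀ = 32.5° (x = Rλ cos φ₀, y = Rφ), meridians are true-scale (h = 1) and the parallel scale is k = cos φ₀ / cos φ.
At 58.7°: h = 1.000, k = 1.623; principal scales a = 1.623, b = 1.000.
sin(ω/2) = (a − b)/(a + b) = 0.6234/2.623 = 0.2376, so ω = 2 arcsin(0.2376) ≈ 27.5°.

27.5°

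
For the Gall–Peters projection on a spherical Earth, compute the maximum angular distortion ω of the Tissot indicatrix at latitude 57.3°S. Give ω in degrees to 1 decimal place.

Gall–Peters is a cylindrical equal-area projection with standard parallels at ±45°. For cylindrical equal-area with standard parallel φ₀, h = cos φ / cos φ₀ and k = cos φ₀ / cos φ, so h·k = 1.
At 57.3°: h = 0.7640, k = 1.309; principal scales a = 1.309, b = 0.7640.
sin(ω/2) = (a − b)/(a + b) = 0.5449/2.073 = 0.2629, so ω = 2 arcsin(0.2629) ≈ 30.5°.

30.5°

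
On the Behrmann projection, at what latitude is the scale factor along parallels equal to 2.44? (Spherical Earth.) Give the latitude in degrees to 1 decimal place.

The Behrmann projection is cylindrical equal-area with φ₀ = 30°. For cylindrical equal-area with standard parallel φ₀, h = cos φ / cos φ₀ and k = cos φ₀ / cos φ, so h·k = 1.
k = cos φ₀ / cos φ = 2.44  ⇒  cos φ = cos 30° / 2.44 = 0.3549.
φ = arccos(0.3549) ≈ 69.2°.

69.2°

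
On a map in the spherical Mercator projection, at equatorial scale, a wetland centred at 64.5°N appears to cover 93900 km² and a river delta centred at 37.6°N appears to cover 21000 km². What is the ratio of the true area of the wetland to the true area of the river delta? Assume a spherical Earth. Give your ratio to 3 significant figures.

1.32

Since Mercator area scale is 1/cos²φ, the true area equals the apparent area multiplied by cos²φ.
True area of wetland: 93900 × cos²(64.5°) = 93900 × 0.1853 = 17400 km².
True area of river delta: 21000 × cos²(37.6°) = 21000 × 0.6277 = 13180 km².
Ratio = 17400 / 13180 ≈ 1.32.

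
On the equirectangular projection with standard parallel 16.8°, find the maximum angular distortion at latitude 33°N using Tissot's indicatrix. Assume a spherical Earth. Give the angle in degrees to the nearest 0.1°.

7.6°

With standard parallel φ₀ = 16.8°, the equirectangular projection gives x = Rλ cos φ₀, y = Rφ, so h = 1 and k = cos 16.8° / cos φ.
At 33°: h = 1.000, k = 1.141; principal scales a = 1.141, b = 1.000.
sin(ω/2) = (a − b)/(a + b) = 0.1415/2.141 = 0.06606, so ω = 2 arcsin(0.06606) ≈ 7.6°.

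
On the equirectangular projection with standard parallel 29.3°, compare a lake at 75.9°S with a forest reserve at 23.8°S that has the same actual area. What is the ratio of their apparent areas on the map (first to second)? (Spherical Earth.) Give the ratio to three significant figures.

In the equirectangular projection with standard parallel φ₀ = 29.3° (x = Rλ cos φ₀, y = Rφ), meridians are true-scale (h = 1) and the parallel scale is k = cos φ₀ / cos φ.
Areal scale at 75.9°: h·k = 1.000 × 3.580 = 3.580.
Areal scale at 23.8°: h·k = 1.000 × 0.9531 = 0.9531.
Ratio = 3.580/0.9531 ≈ 3.76.

3.76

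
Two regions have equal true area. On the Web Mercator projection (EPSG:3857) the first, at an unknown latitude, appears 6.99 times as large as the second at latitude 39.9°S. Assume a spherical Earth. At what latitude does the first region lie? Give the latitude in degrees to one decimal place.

Mercator areal scale is sec²φ, so apparent-area ratio = sec²φ₁ / sec²φ₂ = cos²φ₂ / cos²φ₁.
cos²φ₂ / cos²φ₁ = 6.99  ⇒  cos φ₁ = cos 39.9° / √6.99 = 0.7672/2.644 = 0.2902.
φ₁ = arccos(0.2902) ≈ 73.1°.

73.1°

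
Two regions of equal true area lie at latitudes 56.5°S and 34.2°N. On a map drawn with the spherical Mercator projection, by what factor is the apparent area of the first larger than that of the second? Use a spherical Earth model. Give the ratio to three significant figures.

2.25

Mercator is conformal with k = sec φ, so areal scale = k² = sec²φ.
At 56.5°: sec²(56.5°) = 1/0.5519² = 3.283.
At 34.2°: sec²(34.2°) = 1/0.8271² = 1.462.
Ratio = 3.283/1.462 = cos²(34.2°)/cos²(56.5°) ≈ 2.25.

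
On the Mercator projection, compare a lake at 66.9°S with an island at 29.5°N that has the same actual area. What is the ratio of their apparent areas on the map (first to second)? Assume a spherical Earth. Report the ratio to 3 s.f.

Mercator areal scale is sec²φ.
At 66.9°: sec²(66.9°) = 1/0.3923² = 6.497.
At 29.5°: sec²(29.5°) = 1/0.8704² = 1.320.
Ratio = 6.497/1.320 = cos²(29.5°)/cos²(66.9°) ≈ 4.92.

4.92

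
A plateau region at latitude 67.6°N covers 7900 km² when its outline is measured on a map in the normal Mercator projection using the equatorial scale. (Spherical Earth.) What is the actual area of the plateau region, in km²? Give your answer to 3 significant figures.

1150 km²

Mercator is conformal, so the point scale is isotropic: h = k = sec φ = 1/cos φ.
Areal scale = k² = sec²φ = 1/cos²(67.6°) = 1/0.3811² = 6.886.
True area = apparent / (areal scale) = 7900 / 6.886 ≈ 1150 km².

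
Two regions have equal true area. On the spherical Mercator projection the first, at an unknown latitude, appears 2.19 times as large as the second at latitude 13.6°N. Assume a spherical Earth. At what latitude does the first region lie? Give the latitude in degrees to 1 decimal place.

Mercator areal scale is sec²φ, so apparent-area ratio = sec²φ₁ / sec²φ₂ = cos²φ₂ / cos²φ₁.
cos²φ₂ / cos²φ₁ = 2.19  ⇒  cos φ₁ = cos 13.6° / √2.19 = 0.9720/1.480 = 0.6568.
φ₁ = arccos(0.6568) ≈ 48.9°.

48.9°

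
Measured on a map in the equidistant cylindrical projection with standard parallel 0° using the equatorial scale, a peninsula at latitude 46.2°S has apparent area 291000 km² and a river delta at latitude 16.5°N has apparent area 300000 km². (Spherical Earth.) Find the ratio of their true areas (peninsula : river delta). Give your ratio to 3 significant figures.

On the plate carrée, areal scale = h·k = 1 × sec φ, so true area = apparent × cos φ.
True area of peninsula: 291000 × cos(46.2°) = 291000 × 0.6921 = 201400 km².
True area of river delta: 300000 × cos(16.5°) = 300000 × 0.9588 = 287600 km².
Ratio = 201400 / 287600 ≈ 0.700.

0.700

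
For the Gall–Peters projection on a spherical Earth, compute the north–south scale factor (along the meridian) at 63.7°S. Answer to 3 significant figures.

0.627

Gall–Peters is a cylindrical equal-area projection with standard parallels at ±45°. Cylindrical equal-area (φ₀ = 45°): h = cos φ / cos 45° along meridians, k = cos 45° / cos φ along parallels; h·k = 1.
h = cos 63.7° / cos 45° = 0.4431/0.7071 = 0.6266.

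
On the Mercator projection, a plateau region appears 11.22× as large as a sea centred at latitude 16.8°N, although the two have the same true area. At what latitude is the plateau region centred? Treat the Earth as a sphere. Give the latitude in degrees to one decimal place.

Mercator areal scale is sec²φ, so apparent-area ratio = sec²φ₁ / sec²φ₂ = cos²φ₂ / cos²φ₁.
cos²φ₂ / cos²φ₁ = 11.22  ⇒  cos φ₁ = cos 16.8° / √11.22 = 0.9573/3.350 = 0.2858.
φ₁ = arccos(0.2858) ≈ 73.4°.

73.4°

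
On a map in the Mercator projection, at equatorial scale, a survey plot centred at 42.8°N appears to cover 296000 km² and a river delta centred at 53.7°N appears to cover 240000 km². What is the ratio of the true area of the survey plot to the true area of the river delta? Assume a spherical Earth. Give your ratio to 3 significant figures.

Mercator's areal exaggeration is sec²φ; hence true area = (apparent area) · cos²φ.
True area of survey plot: 296000 × cos²(42.8°) = 296000 × 0.5384 = 159400 km².
True area of river delta: 240000 × cos²(53.7°) = 240000 × 0.3505 = 84120 km².
Ratio = 159400 / 84120 ≈ 1.89.

1.89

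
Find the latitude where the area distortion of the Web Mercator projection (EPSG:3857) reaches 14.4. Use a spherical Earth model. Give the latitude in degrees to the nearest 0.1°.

74.7°

Mercator areal scale is sec²φ.
sec²φ = 14.4  ⇒  cos²φ = 0.06944  ⇒  cos φ = 0.2635.
φ = arccos(0.2635) ≈ 74.7°.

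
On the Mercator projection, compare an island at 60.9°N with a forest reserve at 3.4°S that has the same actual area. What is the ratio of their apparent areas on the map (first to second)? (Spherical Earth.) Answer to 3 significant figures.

4.21

Mercator areal scale is sec²φ.
At 60.9°: sec²(60.9°) = 1/0.4863² = 4.228.
At 3.4°: sec²(3.4°) = 1/0.9982² = 1.004.
Ratio = 4.228/1.004 = cos²(3.4°)/cos²(60.9°) ≈ 4.21.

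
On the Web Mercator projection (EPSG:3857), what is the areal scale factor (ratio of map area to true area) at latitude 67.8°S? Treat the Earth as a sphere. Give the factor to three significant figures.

For Mercator, h = k = sec φ (a conformal cylindrical projection has a single point scale, 1/cos φ).
Areal scale = k² = sec²φ = 1/cos²(67.8°) = 1/0.3778² = 7.005.

7.00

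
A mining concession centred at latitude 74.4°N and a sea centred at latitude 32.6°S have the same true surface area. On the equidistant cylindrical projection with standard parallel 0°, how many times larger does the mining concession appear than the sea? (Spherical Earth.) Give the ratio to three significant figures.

3.13

In the plate carrée (x = Rλ, y = Rφ), meridians are true-scale (h = 1) and parallels are stretched by k = sec φ.
Areal scale at 74.4°: h·k = 1.000 × 3.719 = 3.719.
Areal scale at 32.6°: h·k = 1.000 × 1.187 = 1.187.
Ratio = 3.719/1.187 ≈ 3.13.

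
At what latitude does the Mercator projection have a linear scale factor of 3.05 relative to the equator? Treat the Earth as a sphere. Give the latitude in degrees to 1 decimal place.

Mercator scale is k = sec φ = 1/cos φ.
1/cos φ = 3.05  ⇒  cos φ = 0.3279  ⇒  φ = arccos(0.3279) ≈ 70.9°.

70.9°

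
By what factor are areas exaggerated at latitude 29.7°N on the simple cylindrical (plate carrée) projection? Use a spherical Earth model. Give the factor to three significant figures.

1.15

Plate carrée maps x = Rλ, y = Rφ. The meridian scale is h = 1 and the parallel scale is k = 1/cos φ = sec φ.
Areal scale = h·k = 1 × sec φ; at 29.7°, h = 1.000, k = 1.151, so h·k = 1.151.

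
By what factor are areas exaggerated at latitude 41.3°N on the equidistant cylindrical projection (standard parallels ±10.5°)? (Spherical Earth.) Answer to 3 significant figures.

1.31

With standard parallel φ₀ = 10.5°, the equirectangular projection gives x = Rλ cos φ₀, y = Rφ, so h = 1 and k = cos 10.5° / cos φ.
Areal scale = h·k = 1 × cos φ₀ / cos φ; at 41.3°, h = 1.000, k = 1.309, so h·k = 1.309.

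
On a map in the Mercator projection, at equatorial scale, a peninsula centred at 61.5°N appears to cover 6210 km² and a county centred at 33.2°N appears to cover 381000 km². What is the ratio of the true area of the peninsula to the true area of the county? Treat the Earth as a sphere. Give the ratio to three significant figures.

On Mercator the areal scale is sec²φ, so true area = apparent × cos²φ.
True area of peninsula: 6210 × cos²(61.5°) = 6210 × 0.2277 = 1414 km².
True area of county: 381000 × cos²(33.2°) = 381000 × 0.7002 = 266800 km².
Ratio = 1414 / 266800 ≈ 0.00530.

0.00530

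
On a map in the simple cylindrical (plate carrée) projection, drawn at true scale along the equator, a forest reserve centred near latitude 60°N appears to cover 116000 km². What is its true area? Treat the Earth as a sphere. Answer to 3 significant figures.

58000 km²

In the plate carrée (x = Rλ, y = Rφ), meridians are true-scale (h = 1) and parallels are stretched by k = sec φ.
Areal scale = h·k = 1 × sec φ; at 60°, h = 1.000, k = 2.000, so h·k = 2.000.
True area = apparent / (areal scale) = 116000 / 2.000 ≈ 58000 km².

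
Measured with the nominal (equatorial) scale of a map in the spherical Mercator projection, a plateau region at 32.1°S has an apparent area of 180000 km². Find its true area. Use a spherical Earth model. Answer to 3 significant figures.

129000 km²

For Mercator, h = k = sec φ (a conformal cylindrical projection has a single point scale, 1/cos φ).
Areal scale = k² = sec²φ = 1/cos²(32.1°) = 1/0.8471² = 1.394.
True area = apparent / (areal scale) = 180000 / 1.394 ≈ 129000 km².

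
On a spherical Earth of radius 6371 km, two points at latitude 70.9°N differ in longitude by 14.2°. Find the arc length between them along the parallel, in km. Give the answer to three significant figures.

517 km

Arc length along a parallel = R cos φ · Δλ (with Δλ in radians).
= 6371 × cos 70.9° × (14.2° × π/180) = 6371 × 0.3272 × 0.2478 ≈ 517 km.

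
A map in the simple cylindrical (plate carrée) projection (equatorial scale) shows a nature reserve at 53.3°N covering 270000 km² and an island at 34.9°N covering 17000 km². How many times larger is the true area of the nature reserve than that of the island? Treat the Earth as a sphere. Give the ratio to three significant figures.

11.6

Plate carrée has h = 1 and k = sec φ, giving areal scale sec φ; true area = (apparent area) · cos φ.
True area of nature reserve: 270000 × cos(53.3°) = 270000 × 0.5976 = 161400 km².
True area of island: 17000 × cos(34.9°) = 17000 × 0.8202 = 13940 km².
Ratio = 161400 / 13940 ≈ 11.6.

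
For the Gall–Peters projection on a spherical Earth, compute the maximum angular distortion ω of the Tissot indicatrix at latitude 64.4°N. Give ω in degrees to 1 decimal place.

The Gall–Peters projection is cylindrical equal-area with φ₀ = 45°. For cylindrical equal-area with standard parallel φ₀, h = cos φ / cos φ₀ and k = cos φ₀ / cos φ, so h·k = 1.
At 64.4°: h = 0.6111, k = 1.636; principal scales a = 1.636, b = 0.6111.
sin(ω/2) = (a − b)/(a + b) = 1.025/2.248 = 0.4562, so ω = 2 arcsin(0.4562) ≈ 54.3°.

54.3°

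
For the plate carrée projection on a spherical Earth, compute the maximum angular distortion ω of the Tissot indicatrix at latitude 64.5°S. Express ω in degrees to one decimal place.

46.9°

Plate carrée maps x = Rλ, y = Rφ. The meridian scale is h = 1 and the parallel scale is k = 1/cos φ = sec φ.
At 64.5°: h = 1.000, k = 2.323; principal scales a = 2.323, b = 1.000.
sin(ω/2) = (a − b)/(a + b) = 1.323/3.323 = 0.3981, so ω = 2 arcsin(0.3981) ≈ 46.9°.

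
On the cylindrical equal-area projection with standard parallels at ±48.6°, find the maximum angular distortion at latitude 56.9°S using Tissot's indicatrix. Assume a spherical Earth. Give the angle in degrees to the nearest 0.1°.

21.8°

Cylindrical equal-area (φ₀ = 48.6°): h = cos φ / cos 48.6° along meridians, k = cos 48.6° / cos φ along parallels; h·k = 1.
At 56.9°: h = 0.8258, k = 1.211; principal scales a = 1.211, b = 0.8258.
sin(ω/2) = (a − b)/(a + b) = 0.3852/2.037 = 0.1891, so ω = 2 arcsin(0.1891) ≈ 21.8°.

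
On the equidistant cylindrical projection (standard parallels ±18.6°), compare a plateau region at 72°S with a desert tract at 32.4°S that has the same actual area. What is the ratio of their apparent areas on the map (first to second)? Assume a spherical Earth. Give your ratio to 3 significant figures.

2.73

With standard parallel φ₀ = 18.6°, the equirectangular projection gives x = Rλ cos φ₀, y = Rφ, so h = 1 and k = cos 18.6° / cos φ.
Areal scale at 72°: h·k = 1.000 × 3.067 = 3.067.
Areal scale at 32.4°: h·k = 1.000 × 1.123 = 1.123.
Ratio = 3.067/1.123 ≈ 2.73.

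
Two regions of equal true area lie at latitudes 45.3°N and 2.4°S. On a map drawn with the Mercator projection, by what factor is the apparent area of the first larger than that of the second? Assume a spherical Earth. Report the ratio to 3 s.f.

2.02

On Mercator, area is exaggerated by sec²φ = 1/cos²φ.
At 45.3°: sec²(45.3°) = 1/0.7034² = 2.021.
At 2.4°: sec²(2.4°) = 1/0.9991² = 1.002.
Ratio = 2.021/1.002 = cos²(2.4°)/cos²(45.3°) ≈ 2.02.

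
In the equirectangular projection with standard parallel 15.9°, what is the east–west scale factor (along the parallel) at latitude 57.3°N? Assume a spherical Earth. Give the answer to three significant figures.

In the equirectangular projection with standard parallel φ₀ = 15.9° (x = Rλ cos φ₀, y = Rφ), meridians are true-scale (h = 1) and the parallel scale is k = cos φ₀ / cos φ.
k = cos 15.9° / cos 57.3° = 0.9617/0.5402 = 1.780.

1.78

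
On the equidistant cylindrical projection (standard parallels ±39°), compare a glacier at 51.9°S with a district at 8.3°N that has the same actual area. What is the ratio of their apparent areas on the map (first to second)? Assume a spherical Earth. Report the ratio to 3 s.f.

In the equirectangular projection with standard parallel φ₀ = 39° (x = Rλ cos φ₀, y = Rφ), meridians are true-scale (h = 1) and the parallel scale is k = cos φ₀ / cos φ.
Areal scale at 51.9°: h·k = 1.000 × 1.259 = 1.259.
Areal scale at 8.3°: h·k = 1.000 × 0.7854 = 0.7854.
Ratio = 1.259/0.7854 ≈ 1.60.

1.60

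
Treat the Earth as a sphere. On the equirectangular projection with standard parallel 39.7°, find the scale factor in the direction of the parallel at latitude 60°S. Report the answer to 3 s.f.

1.54

With standard parallel φ₀ = 39.7°, the equirectangular projection gives x = Rλ cos φ₀, y = Rφ, so h = 1 and k = cos 39.7° / cos φ.
k = cos 39.7° / cos 60° = 0.7694/0.5000 = 1.539.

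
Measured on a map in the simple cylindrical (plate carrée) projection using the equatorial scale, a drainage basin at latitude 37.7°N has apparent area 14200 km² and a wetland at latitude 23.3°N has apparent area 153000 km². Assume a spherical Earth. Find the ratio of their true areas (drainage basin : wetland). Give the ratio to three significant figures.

On the plate carrée, areal scale = h·k = 1 × sec φ, so true area = apparent × cos φ.
True area of drainage basin: 14200 × cos(37.7°) = 14200 × 0.7912 = 11240 km².
True area of wetland: 153000 × cos(23.3°) = 153000 × 0.9184 = 140500 km².
Ratio = 11240 / 140500 ≈ 0.0800.

0.0800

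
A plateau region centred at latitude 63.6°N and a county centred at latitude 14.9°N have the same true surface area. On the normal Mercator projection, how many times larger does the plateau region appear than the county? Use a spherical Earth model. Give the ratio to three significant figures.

Mercator is conformal with k = sec φ, so areal scale = k² = sec²φ.
At 63.6°: sec²(63.6°) = 1/0.4446² = 5.058.
At 14.9°: sec²(14.9°) = 1/0.9664² = 1.071.
Ratio = 5.058/1.071 = cos²(14.9°)/cos²(63.6°) ≈ 4.72.

4.72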